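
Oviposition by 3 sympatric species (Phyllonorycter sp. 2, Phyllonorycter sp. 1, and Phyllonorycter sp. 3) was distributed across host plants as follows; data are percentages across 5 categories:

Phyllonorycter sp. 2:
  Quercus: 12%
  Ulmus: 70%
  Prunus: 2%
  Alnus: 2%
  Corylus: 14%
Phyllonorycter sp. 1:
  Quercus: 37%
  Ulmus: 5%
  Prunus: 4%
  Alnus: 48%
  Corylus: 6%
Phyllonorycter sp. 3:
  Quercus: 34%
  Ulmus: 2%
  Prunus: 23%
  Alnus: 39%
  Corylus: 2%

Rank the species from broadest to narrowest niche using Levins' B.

Phyllonorycter sp. 3 > Phyllonorycter sp. 1 > Phyllonorycter sp. 2

Convert percentages to proportions (divide by 100).
Σp_2ᵢ² = 0.12² + 0.70² + 0.02² + 0.02² + 0.14² = 0.0144 + 0.4900 + 0.0004 + 0.0004 + 0.0196 = 0.5248
B_2 = 1 / 0.5248 = 1.9055
Σp_1ᵢ² = 0.37² + 0.05² + 0.04² + 0.48² + 0.06² = 0.1369 + 0.0025 + 0.0016 + 0.2304 + 0.0036 = 0.3750
B_1 = 1 / 0.3750 = 2.6667
Σp_3ᵢ² = 0.34² + 0.02² + 0.23² + 0.39² + 0.02² = 0.1156 + 0.0004 + 0.0529 + 0.1521 + 0.0004 = 0.3214
B_3 = 1 / 0.3214 = 3.1114
Ranking by B (broadest → narrowest): Phyllonorycter sp. 3 (3.11) > Phyllonorycter sp. 1 (2.67) > Phyllonorycter sp. 2 (1.91)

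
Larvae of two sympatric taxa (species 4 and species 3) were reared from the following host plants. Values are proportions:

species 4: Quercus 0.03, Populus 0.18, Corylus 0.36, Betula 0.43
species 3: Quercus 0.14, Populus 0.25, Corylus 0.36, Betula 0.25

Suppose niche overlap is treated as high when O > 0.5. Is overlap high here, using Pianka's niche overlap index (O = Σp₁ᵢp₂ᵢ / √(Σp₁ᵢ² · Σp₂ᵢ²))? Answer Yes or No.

Σ p₁ᵢp₂ᵢ = 0.0042 + 0.0450 + 0.1296 + 0.1075 = 0.2863
Σp_1ᵢ² = 0.03² + 0.18² + 0.36² + 0.43² = 0.0009 + 0.0324 + 0.1296 + 0.1849 = 0.3478
Σp_2ᵢ² = 0.14² + 0.25² + 0.36² + 0.25² = 0.0196 + 0.0625 + 0.1296 + 0.0625 = 0.2742
O = 0.2863 / √(0.3478 × 0.2742) = 0.2863 / 0.30882 = 0.9271
O = 0.9271 > 0.5 → Yes.

Yes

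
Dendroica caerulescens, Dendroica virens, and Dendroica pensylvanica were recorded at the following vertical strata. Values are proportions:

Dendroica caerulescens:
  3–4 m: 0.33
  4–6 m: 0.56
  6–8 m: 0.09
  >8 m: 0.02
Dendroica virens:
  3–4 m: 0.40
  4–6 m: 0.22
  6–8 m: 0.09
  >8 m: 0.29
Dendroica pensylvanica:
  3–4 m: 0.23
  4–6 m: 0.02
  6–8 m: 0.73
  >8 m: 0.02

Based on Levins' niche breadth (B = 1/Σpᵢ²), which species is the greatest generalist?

Dendroica virens

Σp_caerᵢ² = 0.33² + 0.56² + 0.09² + 0.02² = 0.1089 + 0.3136 + 0.0081 + 0.0004 = 0.4310
B_caer = 1 / 0.4310 = 2.3202
Σp_vireᵢ² = 0.40² + 0.22² + 0.09² + 0.29² = 0.1600 + 0.0484 + 0.0081 + 0.0841 = 0.3006
B_vire = 1 / 0.3006 = 3.3267
Σp_pensᵢ² = 0.23² + 0.02² + 0.73² + 0.02² = 0.0529 + 0.0004 + 0.5329 + 0.0004 = 0.5866
B_pens = 1 / 0.5866 = 1.7047
Highest B → broadest niche (most generalist): Dendroica virens (B = 3.33).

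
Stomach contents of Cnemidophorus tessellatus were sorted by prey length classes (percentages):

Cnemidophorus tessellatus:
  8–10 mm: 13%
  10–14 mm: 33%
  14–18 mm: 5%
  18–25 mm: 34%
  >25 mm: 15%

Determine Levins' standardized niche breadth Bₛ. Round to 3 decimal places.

Convert percentages to proportions (divide by 100).
Σpᵢ² = 0.13² + 0.33² + 0.05² + 0.34² + 0.15² = 0.0169 + 0.1089 + 0.0025 + 0.1156 + 0.0225 = 0.2664
B = 1 / 0.2664 = 3.75375
Bₛ = (B − 1)/(n − 1) = (3.75375 − 1)/(5 − 1) = 2.75375/4 = 0.68844

0.688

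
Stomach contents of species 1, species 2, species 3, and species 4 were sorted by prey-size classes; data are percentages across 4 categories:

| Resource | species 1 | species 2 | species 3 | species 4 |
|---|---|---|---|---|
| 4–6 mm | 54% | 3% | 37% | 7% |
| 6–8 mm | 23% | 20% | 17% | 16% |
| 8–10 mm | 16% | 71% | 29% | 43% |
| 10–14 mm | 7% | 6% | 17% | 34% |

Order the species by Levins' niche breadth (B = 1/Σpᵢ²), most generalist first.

species 3 > species 4 > species 1 > species 2

Convert percentages to proportions (divide by 100).
Σp_1ᵢ² = 0.54² + 0.23² + 0.16² + 0.07² = 0.2916 + 0.0529 + 0.0256 + 0.0049 = 0.3750
B_1 = 1 / 0.3750 = 2.6667
Σp_2ᵢ² = 0.03² + 0.20² + 0.71² + 0.06² = 0.0009 + 0.0400 + 0.5041 + 0.0036 = 0.5486
B_2 = 1 / 0.5486 = 1.8228
Σp_3ᵢ² = 0.37² + 0.17² + 0.29² + 0.17² = 0.1369 + 0.0289 + 0.0841 + 0.0289 = 0.2788
B_3 = 1 / 0.2788 = 3.5868
Σp_4ᵢ² = 0.07² + 0.16² + 0.43² + 0.34² = 0.0049 + 0.0256 + 0.1849 + 0.1156 = 0.3310
B_4 = 1 / 0.3310 = 3.0211
Ranking by B (broadest → narrowest): species 3 (3.59) > species 4 (3.02) > species 1 (2.67) > species 2 (1.82)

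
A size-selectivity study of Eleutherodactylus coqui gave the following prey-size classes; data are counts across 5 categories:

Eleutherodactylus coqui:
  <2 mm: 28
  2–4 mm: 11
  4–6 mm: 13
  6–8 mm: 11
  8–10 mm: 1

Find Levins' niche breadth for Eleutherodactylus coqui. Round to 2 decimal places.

Proportions for Eleutherodactylus coqui (n=64): 28/64=0.4375, 11/64=0.1719, 13/64=0.2031, 11/64=0.1719, 1/64=0.0156
Σpᵢ² = 0.4375² + 0.1719² + 0.2031² + 0.1719² + 0.0156² = 0.191406 + 0.029550 + 0.041250 + 0.029550 + 0.000243 = 0.291999
B = 1 / 0.291999 = 3.4247

3.42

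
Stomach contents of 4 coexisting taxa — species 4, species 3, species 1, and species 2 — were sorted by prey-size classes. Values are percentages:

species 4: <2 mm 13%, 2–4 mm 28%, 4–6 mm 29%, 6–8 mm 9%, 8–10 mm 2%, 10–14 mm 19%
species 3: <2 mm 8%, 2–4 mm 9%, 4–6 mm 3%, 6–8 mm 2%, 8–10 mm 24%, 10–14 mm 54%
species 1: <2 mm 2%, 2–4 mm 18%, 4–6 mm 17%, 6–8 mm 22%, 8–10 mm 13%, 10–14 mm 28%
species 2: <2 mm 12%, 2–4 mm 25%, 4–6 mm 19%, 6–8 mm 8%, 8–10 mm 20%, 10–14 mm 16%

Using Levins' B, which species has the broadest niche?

species 2

Convert percentages to proportions (divide by 100).
Σp_4ᵢ² = 0.13² + 0.28² + 0.29² + 0.09² + 0.02² + 0.19² = 0.0169 + 0.0784 + 0.0841 + 0.0081 + 0.0004 + 0.0361 = 0.2240
B_4 = 1 / 0.2240 = 4.4643
Σp_3ᵢ² = 0.08² + 0.09² + 0.03² + 0.02² + 0.24² + 0.54² = 0.0064 + 0.0081 + 0.0009 + 0.0004 + 0.0576 + 0.2916 = 0.3650
B_3 = 1 / 0.3650 = 2.7397
Σp_1ᵢ² = 0.02² + 0.18² + 0.17² + 0.22² + 0.13² + 0.28² = 0.0004 + 0.0324 + 0.0289 + 0.0484 + 0.0169 + 0.0784 = 0.2054
B_1 = 1 / 0.2054 = 4.8685
Σp_2ᵢ² = 0.12² + 0.25² + 0.19² + 0.08² + 0.20² + 0.16² = 0.0144 + 0.0625 + 0.0361 + 0.0064 + 0.0400 + 0.0256 = 0.1850
B_2 = 1 / 0.1850 = 5.4054
Highest B → broadest niche (most generalist): species 2 (B = 5.41).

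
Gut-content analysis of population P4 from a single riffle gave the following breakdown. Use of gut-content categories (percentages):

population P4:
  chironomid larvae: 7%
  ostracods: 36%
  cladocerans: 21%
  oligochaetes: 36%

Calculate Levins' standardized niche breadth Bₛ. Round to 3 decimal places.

Convert percentages to proportions (divide by 100).
Σpᵢ² = 0.07² + 0.36² + 0.21² + 0.36² = 0.0049 + 0.1296 + 0.0441 + 0.1296 = 0.3082
B = 1 / 0.3082 = 3.24465
Bₛ = (B − 1)/(n − 1) = (3.24465 − 1)/(4 − 1) = 2.24465/3 = 0.74822

0.748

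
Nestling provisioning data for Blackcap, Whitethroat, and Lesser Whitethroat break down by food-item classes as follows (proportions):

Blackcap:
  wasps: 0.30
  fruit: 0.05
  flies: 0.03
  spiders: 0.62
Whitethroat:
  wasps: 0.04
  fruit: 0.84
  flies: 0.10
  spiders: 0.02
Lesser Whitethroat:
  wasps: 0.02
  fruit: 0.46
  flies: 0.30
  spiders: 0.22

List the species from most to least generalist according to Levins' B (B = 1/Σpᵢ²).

Lesser Whitethroat > Blackcap > Whitethroat

Σp_Blacᵢ² = 0.30² + 0.05² + 0.03² + 0.62² = 0.0900 + 0.0025 + 0.0009 + 0.3844 = 0.4778
B_Blac = 1 / 0.4778 = 2.0929
Σp_Whitᵢ² = 0.04² + 0.84² + 0.10² + 0.02² = 0.0016 + 0.7056 + 0.0100 + 0.0004 = 0.7176
B_Whit = 1 / 0.7176 = 1.3935
Σp_Lessᵢ² = 0.02² + 0.46² + 0.30² + 0.22² = 0.0004 + 0.2116 + 0.0900 + 0.0484 = 0.3504
B_Less = 1 / 0.3504 = 2.8539
Ranking by B (broadest → narrowest): Lesser Whitethroat (2.85) > Blackcap (2.09) > Whitethroat (1.39)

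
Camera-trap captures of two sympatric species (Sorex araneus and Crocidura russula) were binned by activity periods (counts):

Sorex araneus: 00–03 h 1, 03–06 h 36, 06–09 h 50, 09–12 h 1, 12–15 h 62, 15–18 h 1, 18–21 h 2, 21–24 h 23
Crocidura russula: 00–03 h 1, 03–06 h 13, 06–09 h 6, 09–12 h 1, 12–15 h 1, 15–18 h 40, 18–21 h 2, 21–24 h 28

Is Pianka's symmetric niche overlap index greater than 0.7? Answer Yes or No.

Proportions for Sorex araneus (n=176): 1/176=0.0057, 36/176=0.2045, 50/176=0.2841, 1/176=0.0057, 62/176=0.3523, 1/176=0.0057, 2/176=0.0114, 23/176=0.1307
Proportions for Crocidura russula (n=92): 1/92=0.0109, 13/92=0.1413, 6/92=0.0652, 1/92=0.0109, 1/92=0.0109, 40/92=0.4348, 2/92=0.0217, 28/92=0.3043
Σ p₁ᵢp₂ᵢ = 0.000062 + 0.028896 + 0.018523 + 0.000062 + 0.003840 + 0.002478 + 0.000247 + 0.039772 = 0.093880
Σp_1ᵢ² = 0.0057² + 0.2045² + 0.2841² + 0.0057² + 0.3523² + 0.0057² + 0.0114² + 0.1307² = 0.000032 + 0.041820 + 0.080713 + 0.000032 + 0.124115 + 0.000032 + 0.000130 + 0.017082 = 0.263956
Σp_2ᵢ² = 0.0109² + 0.1413² + 0.0652² + 0.0109² + 0.0109² + 0.4348² + 0.0217² + 0.3043² = 0.000119 + 0.019966 + 0.004251 + 0.000119 + 0.000119 + 0.189051 + 0.000471 + 0.092598 = 0.306694
O = 0.093880 / √(0.263956 × 0.306694) = 0.093880 / 0.2845237 = 0.3300
O = 0.3300 < 0.7 → No.

No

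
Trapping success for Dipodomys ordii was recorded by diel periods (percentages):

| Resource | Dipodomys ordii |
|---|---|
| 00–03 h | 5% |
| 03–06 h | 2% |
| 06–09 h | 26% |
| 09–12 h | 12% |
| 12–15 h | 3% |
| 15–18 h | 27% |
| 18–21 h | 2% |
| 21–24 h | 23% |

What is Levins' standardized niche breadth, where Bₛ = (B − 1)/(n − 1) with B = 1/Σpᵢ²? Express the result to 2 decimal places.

Convert percentages to proportions (divide by 100).
Σpᵢ² = 0.05² + 0.02² + 0.26² + 0.12² + 0.03² + 0.27² + 0.02² + 0.23² = 0.0025 + 0.0004 + 0.0676 + 0.0144 + 0.0009 + 0.0729 + 0.0004 + 0.0529 = 0.2120
B = 1 / 0.2120 = 4.7170
Bₛ = (B − 1)/(n − 1) = (4.7170 − 1)/(8 − 1) = 3.7170/7 = 0.5310

0.53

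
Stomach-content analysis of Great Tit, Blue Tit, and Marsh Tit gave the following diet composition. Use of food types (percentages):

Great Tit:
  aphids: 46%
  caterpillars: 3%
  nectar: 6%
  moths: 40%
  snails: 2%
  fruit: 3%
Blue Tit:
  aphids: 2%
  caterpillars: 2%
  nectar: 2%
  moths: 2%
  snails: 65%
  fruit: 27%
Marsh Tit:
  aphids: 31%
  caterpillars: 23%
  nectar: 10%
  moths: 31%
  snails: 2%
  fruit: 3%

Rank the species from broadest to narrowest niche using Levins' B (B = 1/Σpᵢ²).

Marsh Tit > Great Tit > Blue Tit

Convert percentages to proportions (divide by 100).
Σp_Greaᵢ² = 0.46² + 0.03² + 0.06² + 0.40² + 0.02² + 0.03² = 0.2116 + 0.0009 + 0.0036 + 0.1600 + 0.0004 + 0.0009 = 0.3774
B_Grea = 1 / 0.3774 = 2.6497
Σp_Blueᵢ² = 0.02² + 0.02² + 0.02² + 0.02² + 0.65² + 0.27² = 0.0004 + 0.0004 + 0.0004 + 0.0004 + 0.4225 + 0.0729 = 0.4970
B_Blue = 1 / 0.4970 = 2.0121
Σp_Marsᵢ² = 0.31² + 0.23² + 0.10² + 0.31² + 0.02² + 0.03² = 0.0961 + 0.0529 + 0.0100 + 0.0961 + 0.0004 + 0.0009 = 0.2564
B_Mars = 1 / 0.2564 = 3.9002
Ranking by B (broadest → narrowest): Marsh Tit (3.90) > Great Tit (2.65) > Blue Tit (2.01)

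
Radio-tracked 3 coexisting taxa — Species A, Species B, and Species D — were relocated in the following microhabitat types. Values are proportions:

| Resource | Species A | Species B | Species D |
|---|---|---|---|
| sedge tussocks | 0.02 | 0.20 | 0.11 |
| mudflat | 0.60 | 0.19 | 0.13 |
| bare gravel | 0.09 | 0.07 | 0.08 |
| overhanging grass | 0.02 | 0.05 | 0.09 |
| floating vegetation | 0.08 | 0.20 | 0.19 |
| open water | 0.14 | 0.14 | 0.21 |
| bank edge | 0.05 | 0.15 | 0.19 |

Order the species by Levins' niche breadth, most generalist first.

Σp_Aᵢ² = 0.02² + 0.60² + 0.09² + 0.02² + 0.08² + 0.14² + 0.05² = 0.0004 + 0.3600 + 0.0081 + 0.0004 + 0.0064 + 0.0196 + 0.0025 = 0.3974
B_A = 1 / 0.3974 = 2.5164
Σp_Bᵢ² = 0.20² + 0.19² + 0.07² + 0.05² + 0.20² + 0.14² + 0.15² = 0.0400 + 0.0361 + 0.0049 + 0.0025 + 0.0400 + 0.0196 + 0.0225 = 0.1656
B_B = 1 / 0.1656 = 6.0386
Σp_Dᵢ² = 0.11² + 0.13² + 0.08² + 0.09² + 0.19² + 0.21² + 0.19² = 0.0121 + 0.0169 + 0.0064 + 0.0081 + 0.0361 + 0.0441 + 0.0361 = 0.1598
B_D = 1 / 0.1598 = 6.2578
Ranking by B (broadest → narrowest): Species D (6.26) > Species B (6.04) > Species A (2.52)

Species D > Species B > Species A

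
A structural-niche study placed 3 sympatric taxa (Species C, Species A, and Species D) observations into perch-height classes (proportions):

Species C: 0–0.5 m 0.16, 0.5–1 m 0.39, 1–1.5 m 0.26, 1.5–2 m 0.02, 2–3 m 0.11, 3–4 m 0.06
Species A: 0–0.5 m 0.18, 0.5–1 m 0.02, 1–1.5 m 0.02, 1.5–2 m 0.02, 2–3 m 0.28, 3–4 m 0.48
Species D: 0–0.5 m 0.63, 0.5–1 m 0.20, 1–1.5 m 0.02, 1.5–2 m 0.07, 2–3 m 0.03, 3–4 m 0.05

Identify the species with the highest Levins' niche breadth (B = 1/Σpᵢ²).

Σp_Cᵢ² = 0.16² + 0.39² + 0.26² + 0.02² + 0.11² + 0.06² = 0.0256 + 0.1521 + 0.0676 + 0.0004 + 0.0121 + 0.0036 = 0.2614
B_C = 1 / 0.2614 = 3.8256
Σp_Aᵢ² = 0.18² + 0.02² + 0.02² + 0.02² + 0.28² + 0.48² = 0.0324 + 0.0004 + 0.0004 + 0.0004 + 0.0784 + 0.2304 = 0.3424
B_A = 1 / 0.3424 = 2.9206
Σp_Dᵢ² = 0.63² + 0.20² + 0.02² + 0.07² + 0.03² + 0.05² = 0.3969 + 0.0400 + 0.0004 + 0.0049 + 0.0009 + 0.0025 = 0.4456
B_D = 1 / 0.4456 = 2.2442
Highest B → broadest niche (most generalist): Species C (B = 3.83).

Species C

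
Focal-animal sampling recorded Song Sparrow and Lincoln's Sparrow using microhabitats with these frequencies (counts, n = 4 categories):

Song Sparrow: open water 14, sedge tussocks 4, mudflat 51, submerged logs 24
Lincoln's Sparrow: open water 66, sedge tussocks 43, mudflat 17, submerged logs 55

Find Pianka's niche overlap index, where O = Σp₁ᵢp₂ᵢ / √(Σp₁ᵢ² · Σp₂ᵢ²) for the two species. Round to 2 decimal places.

0.58

Proportions for Song Sparrow (n=93): 14/93=0.1505, 4/93=0.0430, 51/93=0.5484, 24/93=0.2581
Proportions for Lincoln's Sparrow (n=181): 66/181=0.3646, 43/181=0.2376, 17/181=0.0939, 55/181=0.3039
Σ p₁ᵢp₂ᵢ = 0.054872 + 0.010217 + 0.051495 + 0.078437 = 0.195021
Σp_1ᵢ² = 0.1505² + 0.0430² + 0.5484² + 0.2581² = 0.022650 + 0.001849 + 0.300743 + 0.066616 = 0.391858
Σp_2ᵢ² = 0.3646² + 0.2376² + 0.0939² + 0.3039² = 0.132933 + 0.056454 + 0.008817 + 0.092355 = 0.290559
O = 0.195021 / √(0.391858 × 0.290559) = 0.195021 / 0.3374283 = 0.5780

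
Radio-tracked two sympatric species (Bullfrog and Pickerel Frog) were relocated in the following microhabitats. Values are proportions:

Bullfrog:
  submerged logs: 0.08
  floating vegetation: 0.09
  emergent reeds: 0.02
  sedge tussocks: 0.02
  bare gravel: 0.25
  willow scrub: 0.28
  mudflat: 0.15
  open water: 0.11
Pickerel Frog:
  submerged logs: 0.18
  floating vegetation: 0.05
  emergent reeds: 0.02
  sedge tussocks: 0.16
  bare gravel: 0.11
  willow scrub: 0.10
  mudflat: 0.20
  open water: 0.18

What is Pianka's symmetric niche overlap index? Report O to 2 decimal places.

0.74

Σ p₁ᵢp₂ᵢ = 0.0144 + 0.0045 + 0.0004 + 0.0032 + 0.0275 + 0.0280 + 0.0300 + 0.0198 = 0.1278
Σp_1ᵢ² = 0.08² + 0.09² + 0.02² + 0.02² + 0.25² + 0.28² + 0.15² + 0.11² = 0.0064 + 0.0081 + 0.0004 + 0.0004 + 0.0625 + 0.0784 + 0.0225 + 0.0121 = 0.1908
Σp_2ᵢ² = 0.18² + 0.05² + 0.02² + 0.16² + 0.11² + 0.10² + 0.20² + 0.18² = 0.0324 + 0.0025 + 0.0004 + 0.0256 + 0.0121 + 0.0100 + 0.0400 + 0.0324 = 0.1554
O = 0.1278 / √(0.1908 × 0.1554) = 0.1278 / 0.17219 = 0.7422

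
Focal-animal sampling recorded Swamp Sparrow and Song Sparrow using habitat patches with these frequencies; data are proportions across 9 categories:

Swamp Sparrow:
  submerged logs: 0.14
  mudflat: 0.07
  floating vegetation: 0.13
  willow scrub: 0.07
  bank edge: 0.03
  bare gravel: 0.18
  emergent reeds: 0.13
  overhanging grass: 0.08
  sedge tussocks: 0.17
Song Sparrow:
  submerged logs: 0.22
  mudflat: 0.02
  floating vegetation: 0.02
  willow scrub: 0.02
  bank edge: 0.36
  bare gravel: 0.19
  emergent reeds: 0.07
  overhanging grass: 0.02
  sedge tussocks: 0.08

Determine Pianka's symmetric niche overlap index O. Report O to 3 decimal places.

Σ p₁ᵢp₂ᵢ = 0.0308 + 0.0014 + 0.0026 + 0.0014 + 0.0108 + 0.0342 + 0.0091 + 0.0016 + 0.0136 = 0.1055
Σp_1ᵢ² = 0.14² + 0.07² + 0.13² + 0.07² + 0.03² + 0.18² + 0.13² + 0.08² + 0.17² = 0.0196 + 0.0049 + 0.0169 + 0.0049 + 0.0009 + 0.0324 + 0.0169 + 0.0064 + 0.0289 = 0.1318
Σp_2ᵢ² = 0.22² + 0.02² + 0.02² + 0.02² + 0.36² + 0.19² + 0.07² + 0.02² + 0.08² = 0.0484 + 0.0004 + 0.0004 + 0.0004 + 0.1296 + 0.0361 + 0.0049 + 0.0004 + 0.0064 = 0.2270
O = 0.1055 / √(0.1318 × 0.2270) = 0.1055 / 0.172970 = 0.60993

0.610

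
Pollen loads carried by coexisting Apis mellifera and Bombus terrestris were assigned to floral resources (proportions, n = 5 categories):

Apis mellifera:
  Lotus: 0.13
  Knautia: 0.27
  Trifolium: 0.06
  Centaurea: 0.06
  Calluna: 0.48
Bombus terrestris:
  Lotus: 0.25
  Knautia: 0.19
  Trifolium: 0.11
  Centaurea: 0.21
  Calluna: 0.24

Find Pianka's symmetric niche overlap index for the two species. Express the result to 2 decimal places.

Σ p₁ᵢp₂ᵢ = 0.0325 + 0.0513 + 0.0066 + 0.0126 + 0.1152 = 0.2182
Σp_1ᵢ² = 0.13² + 0.27² + 0.06² + 0.06² + 0.48² = 0.0169 + 0.0729 + 0.0036 + 0.0036 + 0.2304 = 0.3274
Σp_2ᵢ² = 0.25² + 0.19² + 0.11² + 0.21² + 0.24² = 0.0625 + 0.0361 + 0.0121 + 0.0441 + 0.0576 = 0.2124
O = 0.2182 / √(0.3274 × 0.2124) = 0.2182 / 0.26370 = 0.8275

0.83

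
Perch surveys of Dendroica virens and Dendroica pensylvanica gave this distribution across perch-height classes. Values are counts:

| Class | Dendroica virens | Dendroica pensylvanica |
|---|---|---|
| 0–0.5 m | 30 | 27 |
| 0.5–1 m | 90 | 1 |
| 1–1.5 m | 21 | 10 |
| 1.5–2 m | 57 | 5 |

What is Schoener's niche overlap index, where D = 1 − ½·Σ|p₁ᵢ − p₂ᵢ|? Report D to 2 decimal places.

0.40

Proportions for Dendroica virens (n=198): 30/198=0.1515, 90/198=0.4545, 21/198=0.1061, 57/198=0.2879
Proportions for Dendroica pensylvanica (n=43): 27/43=0.6279, 1/43=0.0233, 10/43=0.2326, 5/43=0.1163
Σ|p₁ᵢ − p₂ᵢ| = 0.4764 + 0.4312 + 0.1265 + 0.1716 = 1.2057
D = 1 − ½ × 1.2057 = 1 − 0.60285 = 0.39715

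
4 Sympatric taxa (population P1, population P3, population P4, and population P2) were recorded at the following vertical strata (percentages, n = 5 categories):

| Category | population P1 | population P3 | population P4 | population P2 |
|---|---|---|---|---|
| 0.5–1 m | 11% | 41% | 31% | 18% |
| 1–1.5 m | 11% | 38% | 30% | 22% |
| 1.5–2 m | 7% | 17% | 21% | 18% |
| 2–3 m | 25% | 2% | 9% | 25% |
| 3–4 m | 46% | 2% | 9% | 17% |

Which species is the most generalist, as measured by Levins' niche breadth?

population P2

Convert percentages to proportions (divide by 100).
Σp_P1ᵢ² = 0.11² + 0.11² + 0.07² + 0.25² + 0.46² = 0.0121 + 0.0121 + 0.0049 + 0.0625 + 0.2116 = 0.3032
B_P1 = 1 / 0.3032 = 3.2982
Σp_P3ᵢ² = 0.41² + 0.38² + 0.17² + 0.02² + 0.02² = 0.1681 + 0.1444 + 0.0289 + 0.0004 + 0.0004 = 0.3422
B_P3 = 1 / 0.3422 = 2.9223
Σp_P4ᵢ² = 0.31² + 0.30² + 0.21² + 0.09² + 0.09² = 0.0961 + 0.0900 + 0.0441 + 0.0081 + 0.0081 = 0.2464
B_P4 = 1 / 0.2464 = 4.0584
Σp_P2ᵢ² = 0.18² + 0.22² + 0.18² + 0.25² + 0.17² = 0.0324 + 0.0484 + 0.0324 + 0.0625 + 0.0289 = 0.2046
B_P2 = 1 / 0.2046 = 4.8876
Highest B → broadest niche (most generalist): population P2 (B = 4.89).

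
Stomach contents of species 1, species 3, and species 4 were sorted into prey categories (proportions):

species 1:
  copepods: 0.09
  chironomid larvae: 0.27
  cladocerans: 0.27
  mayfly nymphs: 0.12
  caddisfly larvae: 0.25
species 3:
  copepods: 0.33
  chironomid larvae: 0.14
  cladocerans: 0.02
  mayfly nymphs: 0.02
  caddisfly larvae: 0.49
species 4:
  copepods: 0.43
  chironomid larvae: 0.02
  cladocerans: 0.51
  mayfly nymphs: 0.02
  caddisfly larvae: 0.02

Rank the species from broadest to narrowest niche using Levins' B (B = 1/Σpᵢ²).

species 1 > species 3 > species 4

Σp_1ᵢ² = 0.09² + 0.27² + 0.27² + 0.12² + 0.25² = 0.0081 + 0.0729 + 0.0729 + 0.0144 + 0.0625 = 0.2308
B_1 = 1 / 0.2308 = 4.3328
Σp_3ᵢ² = 0.33² + 0.14² + 0.02² + 0.02² + 0.49² = 0.1089 + 0.0196 + 0.0004 + 0.0004 + 0.2401 = 0.3694
B_3 = 1 / 0.3694 = 2.7071
Σp_4ᵢ² = 0.43² + 0.02² + 0.51² + 0.02² + 0.02² = 0.1849 + 0.0004 + 0.2601 + 0.0004 + 0.0004 = 0.4462
B_4 = 1 / 0.4462 = 2.2411
Ranking by B (broadest → narrowest): species 1 (4.33) > species 3 (2.71) > species 4 (2.24)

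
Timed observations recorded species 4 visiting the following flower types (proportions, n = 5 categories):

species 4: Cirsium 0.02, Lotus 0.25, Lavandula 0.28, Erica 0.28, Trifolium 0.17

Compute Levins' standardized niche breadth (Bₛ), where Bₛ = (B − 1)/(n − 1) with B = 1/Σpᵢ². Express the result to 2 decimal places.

Σpᵢ² = 0.02² + 0.25² + 0.28² + 0.28² + 0.17² = 0.0004 + 0.0625 + 0.0784 + 0.0784 + 0.0289 = 0.2486
B = 1 / 0.2486 = 4.0225
Bₛ = (B − 1)/(n − 1) = (4.0225 − 1)/(5 − 1) = 3.0225/4 = 0.7556

0.76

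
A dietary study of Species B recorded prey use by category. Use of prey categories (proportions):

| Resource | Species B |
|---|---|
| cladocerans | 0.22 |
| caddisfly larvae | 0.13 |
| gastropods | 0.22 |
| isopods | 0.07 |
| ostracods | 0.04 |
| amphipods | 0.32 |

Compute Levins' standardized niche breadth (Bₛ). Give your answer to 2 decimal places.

0.70

Σpᵢ² = 0.22² + 0.13² + 0.22² + 0.07² + 0.04² + 0.32² = 0.0484 + 0.0169 + 0.0484 + 0.0049 + 0.0016 + 0.1024 = 0.2226
B = 1 / 0.2226 = 4.4924
Bₛ = (B − 1)/(n − 1) = (4.4924 − 1)/(6 − 1) = 3.4924/5 = 0.6985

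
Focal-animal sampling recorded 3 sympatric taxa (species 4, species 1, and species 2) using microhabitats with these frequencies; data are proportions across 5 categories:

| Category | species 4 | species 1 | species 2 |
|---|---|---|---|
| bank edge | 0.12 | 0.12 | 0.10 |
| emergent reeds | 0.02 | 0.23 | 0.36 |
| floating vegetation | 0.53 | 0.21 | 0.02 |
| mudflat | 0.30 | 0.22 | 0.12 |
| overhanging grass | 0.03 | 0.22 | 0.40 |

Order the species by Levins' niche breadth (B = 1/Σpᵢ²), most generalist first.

Σp_4ᵢ² = 0.12² + 0.02² + 0.53² + 0.30² + 0.03² = 0.0144 + 0.0004 + 0.2809 + 0.0900 + 0.0009 = 0.3866
B_4 = 1 / 0.3866 = 2.5867
Σp_1ᵢ² = 0.12² + 0.23² + 0.21² + 0.22² + 0.22² = 0.0144 + 0.0529 + 0.0441 + 0.0484 + 0.0484 = 0.2082
B_1 = 1 / 0.2082 = 4.8031
Σp_2ᵢ² = 0.10² + 0.36² + 0.02² + 0.12² + 0.40² = 0.0100 + 0.1296 + 0.0004 + 0.0144 + 0.1600 = 0.3144
B_2 = 1 / 0.3144 = 3.1807
Ranking by B (broadest → narrowest): species 1 (4.80) > species 2 (3.18) > species 4 (2.59)

species 1 > species 2 > species 4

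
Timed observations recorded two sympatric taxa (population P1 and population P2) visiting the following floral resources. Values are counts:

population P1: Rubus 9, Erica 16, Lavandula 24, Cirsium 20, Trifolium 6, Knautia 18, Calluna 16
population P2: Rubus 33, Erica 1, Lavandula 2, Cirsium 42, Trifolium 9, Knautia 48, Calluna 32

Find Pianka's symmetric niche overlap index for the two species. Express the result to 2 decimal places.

0.76

Proportions for population P1 (n=109): 9/109=0.0826, 16/109=0.1468, 24/109=0.2202, 20/109=0.1835, 6/109=0.0550, 18/109=0.1651, 16/109=0.1468
Proportions for population P2 (n=167): 33/167=0.1976, 1/167=0.0060, 2/167=0.0120, 42/167=0.2515, 9/167=0.0539, 48/167=0.2874, 32/167=0.1916
Σ p₁ᵢp₂ᵢ = 0.016322 + 0.000881 + 0.002642 + 0.046150 + 0.002965 + 0.047450 + 0.028127 = 0.144537
Σp_1ᵢ² = 0.0826² + 0.1468² + 0.2202² + 0.1835² + 0.0550² + 0.1651² + 0.1468² = 0.006823 + 0.021550 + 0.048488 + 0.033672 + 0.003025 + 0.027258 + 0.021550 = 0.162366
Σp_2ᵢ² = 0.1976² + 0.0060² + 0.0120² + 0.2515² + 0.0539² + 0.2874² + 0.1916² = 0.039046 + 0.000036 + 0.000144 + 0.063252 + 0.002905 + 0.082599 + 0.036711 = 0.224693
O = 0.144537 / √(0.162366 × 0.224693) = 0.144537 / 0.1910039 = 0.7567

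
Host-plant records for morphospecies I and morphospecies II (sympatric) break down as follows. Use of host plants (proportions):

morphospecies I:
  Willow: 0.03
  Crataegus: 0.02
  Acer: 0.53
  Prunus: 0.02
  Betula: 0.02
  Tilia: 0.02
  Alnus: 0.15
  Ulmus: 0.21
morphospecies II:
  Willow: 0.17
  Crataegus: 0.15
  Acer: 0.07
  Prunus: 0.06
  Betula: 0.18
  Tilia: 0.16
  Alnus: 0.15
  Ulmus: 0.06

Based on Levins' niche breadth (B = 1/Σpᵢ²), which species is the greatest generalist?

morphospecies II

Σp_Iᵢ² = 0.03² + 0.02² + 0.53² + 0.02² + 0.02² + 0.02² + 0.15² + 0.21² = 0.0009 + 0.0004 + 0.2809 + 0.0004 + 0.0004 + 0.0004 + 0.0225 + 0.0441 = 0.3500
B_I = 1 / 0.3500 = 2.8571
Σp_IIᵢ² = 0.17² + 0.15² + 0.07² + 0.06² + 0.18² + 0.16² + 0.15² + 0.06² = 0.0289 + 0.0225 + 0.0049 + 0.0036 + 0.0324 + 0.0256 + 0.0225 + 0.0036 = 0.1440
B_II = 1 / 0.1440 = 6.9444
Highest B → broadest niche (most generalist): morphospecies II (B = 6.94).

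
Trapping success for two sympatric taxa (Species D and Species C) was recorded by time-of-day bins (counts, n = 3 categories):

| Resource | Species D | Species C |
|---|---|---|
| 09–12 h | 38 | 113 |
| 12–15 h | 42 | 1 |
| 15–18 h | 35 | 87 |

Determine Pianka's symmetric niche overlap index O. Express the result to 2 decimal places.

0.78

Proportions for Species D (n=115): 38/115=0.3304, 42/115=0.3652, 35/115=0.3043
Proportions for Species C (n=201): 113/201=0.5622, 1/201=0.0050, 87/201=0.4328
Σ p₁ᵢp₂ᵢ = 0.185751 + 0.001826 + 0.131701 = 0.319278
Σp_1ᵢ² = 0.3304² + 0.3652² + 0.3043² = 0.109164 + 0.133371 + 0.092598 = 0.335133
Σp_2ᵢ² = 0.5622² + 0.0050² + 0.4328² = 0.316069 + 0.000025 + 0.187316 = 0.503410
O = 0.319278 / √(0.335133 × 0.503410) = 0.319278 / 0.4107424 = 0.7773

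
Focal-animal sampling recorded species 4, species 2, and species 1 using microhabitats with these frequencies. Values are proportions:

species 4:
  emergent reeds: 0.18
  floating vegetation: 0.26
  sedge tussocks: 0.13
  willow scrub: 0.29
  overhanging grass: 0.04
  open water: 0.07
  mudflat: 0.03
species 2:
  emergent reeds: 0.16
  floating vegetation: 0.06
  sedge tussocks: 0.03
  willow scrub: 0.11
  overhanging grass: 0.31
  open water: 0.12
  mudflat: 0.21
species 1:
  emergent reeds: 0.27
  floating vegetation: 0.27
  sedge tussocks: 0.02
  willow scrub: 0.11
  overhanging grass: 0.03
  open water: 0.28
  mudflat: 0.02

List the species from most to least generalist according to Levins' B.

Σp_4ᵢ² = 0.18² + 0.26² + 0.13² + 0.29² + 0.04² + 0.07² + 0.03² = 0.0324 + 0.0676 + 0.0169 + 0.0841 + 0.0016 + 0.0049 + 0.0009 = 0.2084
B_4 = 1 / 0.2084 = 4.7985
Σp_2ᵢ² = 0.16² + 0.06² + 0.03² + 0.11² + 0.31² + 0.12² + 0.21² = 0.0256 + 0.0036 + 0.0009 + 0.0121 + 0.0961 + 0.0144 + 0.0441 = 0.1968
B_2 = 1 / 0.1968 = 5.0813
Σp_1ᵢ² = 0.27² + 0.27² + 0.02² + 0.11² + 0.03² + 0.28² + 0.02² = 0.0729 + 0.0729 + 0.0004 + 0.0121 + 0.0009 + 0.0784 + 0.0004 = 0.2380
B_1 = 1 / 0.2380 = 4.2017
Ranking by B (broadest → narrowest): species 2 (5.08) > species 4 (4.80) > species 1 (4.20)

species 2 > species 4 > species 1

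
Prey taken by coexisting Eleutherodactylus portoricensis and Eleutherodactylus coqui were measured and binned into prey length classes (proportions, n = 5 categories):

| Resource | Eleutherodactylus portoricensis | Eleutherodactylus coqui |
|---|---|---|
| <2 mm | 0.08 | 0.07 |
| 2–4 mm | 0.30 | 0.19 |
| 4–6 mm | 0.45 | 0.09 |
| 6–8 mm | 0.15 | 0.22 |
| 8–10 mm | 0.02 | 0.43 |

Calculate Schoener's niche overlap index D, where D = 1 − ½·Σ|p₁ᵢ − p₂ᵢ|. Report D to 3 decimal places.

Σ|p₁ᵢ − p₂ᵢ| = 0.01 + 0.11 + 0.36 + 0.07 + 0.41 = 0.96
D = 1 − ½ × 0.96 = 1 − 0.480 = 0.52000

0.520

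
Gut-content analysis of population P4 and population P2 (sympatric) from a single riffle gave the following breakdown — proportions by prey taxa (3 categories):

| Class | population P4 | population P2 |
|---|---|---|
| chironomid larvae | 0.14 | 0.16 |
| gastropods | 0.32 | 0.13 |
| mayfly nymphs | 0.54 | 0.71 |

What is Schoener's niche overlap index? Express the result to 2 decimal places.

0.81

Σ|p₁ᵢ − p₂ᵢ| = 0.02 + 0.19 + 0.17 = 0.38
D = 1 − ½ × 0.38 = 1 − 0.190 = 0.8100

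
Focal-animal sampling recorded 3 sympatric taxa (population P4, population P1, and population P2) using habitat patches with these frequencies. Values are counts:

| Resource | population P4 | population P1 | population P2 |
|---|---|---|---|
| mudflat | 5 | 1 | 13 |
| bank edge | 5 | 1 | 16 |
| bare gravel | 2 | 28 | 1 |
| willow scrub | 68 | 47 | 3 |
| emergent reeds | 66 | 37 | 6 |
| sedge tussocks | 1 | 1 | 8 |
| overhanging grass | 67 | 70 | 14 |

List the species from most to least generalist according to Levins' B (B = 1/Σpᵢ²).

Proportions for population P4 (n=214): 5/214=0.0234, 5/214=0.0234, 2/214=0.0093, 68/214=0.3178, 66/214=0.3084, 1/214=0.0047, 67/214=0.3131
Proportions for population P1 (n=185): 1/185=0.0054, 1/185=0.0054, 28/185=0.1514, 47/185=0.2541, 37/185=0.2000, 1/185=0.0054, 70/185=0.3784
Proportions for population P2 (n=61): 13/61=0.2131, 16/61=0.2623, 1/61=0.0164, 3/61=0.0492, 6/61=0.0984, 8/61=0.1311, 14/61=0.2295
Σp_P4ᵢ² = 0.0234² + 0.0234² + 0.0093² + 0.3178² + 0.3084² + 0.0047² + 0.3131² = 0.000548 + 0.000548 + 0.000086 + 0.100997 + 0.095111 + 0.000022 + 0.098032 = 0.295344
B_P4 = 1 / 0.295344 = 3.3859
Σp_P1ᵢ² = 0.0054² + 0.0054² + 0.1514² + 0.2541² + 0.2000² + 0.0054² + 0.3784² = 0.000029 + 0.000029 + 0.022922 + 0.064567 + 0.040000 + 0.000029 + 0.143187 = 0.270763
B_P1 = 1 / 0.270763 = 3.6933
Σp_P2ᵢ² = 0.2131² + 0.2623² + 0.0164² + 0.0492² + 0.0984² + 0.1311² + 0.2295² = 0.045412 + 0.068801 + 0.000269 + 0.002421 + 0.009683 + 0.017187 + 0.052670 = 0.196443
B_P2 = 1 / 0.196443 = 5.0905
Ranking by B (broadest → narrowest): population P2 (5.09) > population P1 (3.69) > population P4 (3.39)

population P2 > population P1 > population P4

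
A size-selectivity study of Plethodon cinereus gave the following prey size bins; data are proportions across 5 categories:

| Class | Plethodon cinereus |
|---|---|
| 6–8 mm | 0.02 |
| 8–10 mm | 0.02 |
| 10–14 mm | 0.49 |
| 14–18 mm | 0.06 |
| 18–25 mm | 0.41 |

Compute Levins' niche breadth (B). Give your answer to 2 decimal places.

Σpᵢ² = 0.02² + 0.02² + 0.49² + 0.06² + 0.41² = 0.0004 + 0.0004 + 0.2401 + 0.0036 + 0.1681 = 0.4126
B = 1 / 0.4126 = 2.4237

2.42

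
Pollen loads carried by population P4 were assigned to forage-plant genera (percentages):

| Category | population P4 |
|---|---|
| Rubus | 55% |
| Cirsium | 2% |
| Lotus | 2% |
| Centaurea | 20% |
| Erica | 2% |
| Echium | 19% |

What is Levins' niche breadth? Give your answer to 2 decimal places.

Convert percentages to proportions (divide by 100).
Σpᵢ² = 0.55² + 0.02² + 0.02² + 0.20² + 0.02² + 0.19² = 0.3025 + 0.0004 + 0.0004 + 0.0400 + 0.0004 + 0.0361 = 0.3798
B = 1 / 0.3798 = 2.6330

2.63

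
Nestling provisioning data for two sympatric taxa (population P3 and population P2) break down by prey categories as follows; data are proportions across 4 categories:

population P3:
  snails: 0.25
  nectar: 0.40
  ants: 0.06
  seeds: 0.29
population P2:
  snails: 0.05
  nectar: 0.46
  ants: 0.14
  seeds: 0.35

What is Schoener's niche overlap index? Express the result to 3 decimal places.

Σ|p₁ᵢ − p₂ᵢ| = 0.20 + 0.06 + 0.08 + 0.06 = 0.40
D = 1 − ½ × 0.40 = 1 − 0.200 = 0.80000

0.800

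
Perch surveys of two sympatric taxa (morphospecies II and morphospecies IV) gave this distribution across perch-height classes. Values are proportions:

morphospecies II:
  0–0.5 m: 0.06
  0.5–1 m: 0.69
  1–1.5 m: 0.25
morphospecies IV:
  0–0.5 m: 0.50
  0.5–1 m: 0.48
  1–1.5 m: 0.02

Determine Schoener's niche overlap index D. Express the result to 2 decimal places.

0.56

Σ|p₁ᵢ − p₂ᵢ| = 0.44 + 0.21 + 0.23 = 0.88
D = 1 − ½ × 0.88 = 1 − 0.440 = 0.5600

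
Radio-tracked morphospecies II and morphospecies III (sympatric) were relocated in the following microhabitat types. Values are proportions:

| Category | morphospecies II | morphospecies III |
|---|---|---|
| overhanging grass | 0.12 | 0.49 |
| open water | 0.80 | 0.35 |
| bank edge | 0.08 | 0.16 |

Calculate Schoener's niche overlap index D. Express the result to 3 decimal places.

Σ|p₁ᵢ − p₂ᵢ| = 0.37 + 0.45 + 0.08 = 0.90
D = 1 − ½ × 0.90 = 1 − 0.450 = 0.55000

0.550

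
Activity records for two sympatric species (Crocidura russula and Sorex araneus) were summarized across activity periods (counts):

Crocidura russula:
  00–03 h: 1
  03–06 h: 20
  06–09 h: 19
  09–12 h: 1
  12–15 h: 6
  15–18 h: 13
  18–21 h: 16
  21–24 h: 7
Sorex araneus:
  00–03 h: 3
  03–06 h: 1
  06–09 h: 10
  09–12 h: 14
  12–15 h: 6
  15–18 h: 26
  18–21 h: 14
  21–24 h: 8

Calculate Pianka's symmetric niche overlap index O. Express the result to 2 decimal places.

Proportions for Crocidura russula (n=83): 1/83=0.0120, 20/83=0.2410, 19/83=0.2289, 1/83=0.0120, 6/83=0.0723, 13/83=0.1566, 16/83=0.1928, 7/83=0.0843
Proportions for Sorex araneus (n=82): 3/82=0.0366, 1/82=0.0122, 10/82=0.1220, 14/82=0.1707, 6/82=0.0732, 26/82=0.3171, 14/82=0.1707, 8/82=0.0976
Σ p₁ᵢp₂ᵢ = 0.000439 + 0.002940 + 0.027926 + 0.002048 + 0.005292 + 0.049658 + 0.032911 + 0.008228 = 0.129442
Σp_1ᵢ² = 0.0120² + 0.2410² + 0.2289² + 0.0120² + 0.0723² + 0.1566² + 0.1928² + 0.0843² = 0.000144 + 0.058081 + 0.052395 + 0.000144 + 0.005227 + 0.024524 + 0.037172 + 0.007106 = 0.184793
Σp_2ᵢ² = 0.0366² + 0.0122² + 0.1220² + 0.1707² + 0.0732² + 0.3171² + 0.1707² + 0.0976² = 0.001340 + 0.000149 + 0.014884 + 0.029138 + 0.005358 + 0.100552 + 0.029138 + 0.009526 = 0.190085
O = 0.129442 / √(0.184793 × 0.190085) = 0.129442 / 0.1874203 = 0.6907

0.69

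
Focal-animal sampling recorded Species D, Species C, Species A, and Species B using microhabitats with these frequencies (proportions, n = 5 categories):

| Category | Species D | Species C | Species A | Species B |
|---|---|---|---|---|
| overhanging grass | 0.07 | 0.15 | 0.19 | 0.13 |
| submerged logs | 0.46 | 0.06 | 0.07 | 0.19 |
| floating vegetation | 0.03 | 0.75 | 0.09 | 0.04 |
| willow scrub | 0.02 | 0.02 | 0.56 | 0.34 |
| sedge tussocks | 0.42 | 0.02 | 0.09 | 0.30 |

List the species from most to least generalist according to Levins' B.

Σp_Dᵢ² = 0.07² + 0.46² + 0.03² + 0.02² + 0.42² = 0.0049 + 0.2116 + 0.0009 + 0.0004 + 0.1764 = 0.3942
B_D = 1 / 0.3942 = 2.5368
Σp_Cᵢ² = 0.15² + 0.06² + 0.75² + 0.02² + 0.02² = 0.0225 + 0.0036 + 0.5625 + 0.0004 + 0.0004 = 0.5894
B_C = 1 / 0.5894 = 1.6966
Σp_Aᵢ² = 0.19² + 0.07² + 0.09² + 0.56² + 0.09² = 0.0361 + 0.0049 + 0.0081 + 0.3136 + 0.0081 = 0.3708
B_A = 1 / 0.3708 = 2.6969
Σp_Bᵢ² = 0.13² + 0.19² + 0.04² + 0.34² + 0.30² = 0.0169 + 0.0361 + 0.0016 + 0.1156 + 0.0900 = 0.2602
B_B = 1 / 0.2602 = 3.8432
Ranking by B (broadest → narrowest): Species B (3.84) > Species A (2.70) > Species D (2.54) > Species C (1.70)

Species B > Species A > Species D > Species C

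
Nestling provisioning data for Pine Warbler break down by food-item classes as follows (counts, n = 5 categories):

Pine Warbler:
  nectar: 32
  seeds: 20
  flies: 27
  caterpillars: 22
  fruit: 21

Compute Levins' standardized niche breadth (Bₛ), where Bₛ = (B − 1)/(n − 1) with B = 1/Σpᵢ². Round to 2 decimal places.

0.96

Proportions for Pine Warbler (n=122): 32/122=0.2623, 20/122=0.1639, 27/122=0.2213, 22/122=0.1803, 21/122=0.1721
Σpᵢ² = 0.2623² + 0.1639² + 0.2213² + 0.1803² + 0.1721² = 0.068801 + 0.026863 + 0.048974 + 0.032508 + 0.029618 = 0.206764
B = 1 / 0.206764 = 4.8364
Bₛ = (B − 1)/(n − 1) = (4.8364 − 1)/(5 − 1) = 3.8364/4 = 0.9591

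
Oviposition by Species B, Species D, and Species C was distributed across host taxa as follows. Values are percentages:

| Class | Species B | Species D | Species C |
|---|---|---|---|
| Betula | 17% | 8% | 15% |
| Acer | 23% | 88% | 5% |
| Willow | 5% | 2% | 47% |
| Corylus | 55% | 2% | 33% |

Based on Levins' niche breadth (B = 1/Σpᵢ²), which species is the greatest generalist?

Convert percentages to proportions (divide by 100).
Σp_Bᵢ² = 0.17² + 0.23² + 0.05² + 0.55² = 0.0289 + 0.0529 + 0.0025 + 0.3025 = 0.3868
B_B = 1 / 0.3868 = 2.5853
Σp_Dᵢ² = 0.08² + 0.88² + 0.02² + 0.02² = 0.0064 + 0.7744 + 0.0004 + 0.0004 = 0.7816
B_D = 1 / 0.7816 = 1.2794
Σp_Cᵢ² = 0.15² + 0.05² + 0.47² + 0.33² = 0.0225 + 0.0025 + 0.2209 + 0.1089 = 0.3548
B_C = 1 / 0.3548 = 2.8185
Highest B → broadest niche (most generalist): Species C (B = 2.82).

Species C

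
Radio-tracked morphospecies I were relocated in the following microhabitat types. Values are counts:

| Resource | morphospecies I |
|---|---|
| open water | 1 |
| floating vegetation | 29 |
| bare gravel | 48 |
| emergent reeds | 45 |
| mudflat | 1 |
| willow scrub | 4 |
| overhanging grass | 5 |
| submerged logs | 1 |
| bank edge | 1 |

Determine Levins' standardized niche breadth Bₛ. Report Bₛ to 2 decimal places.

0.31

Proportions for morphospecies I (n=135): 1/135=0.0074, 29/135=0.2148, 48/135=0.3556, 45/135=0.3333, 1/135=0.0074, 4/135=0.0296, 5/135=0.0370, 1/135=0.0074, 1/135=0.0074
Σpᵢ² = 0.0074² + 0.2148² + 0.3556² + 0.3333² + 0.0074² + 0.0296² + 0.0370² + 0.0074² + 0.0074² = 0.000055 + 0.046139 + 0.126451 + 0.111089 + 0.000055 + 0.000876 + 0.001369 + 0.000055 + 0.000055 = 0.286144
B = 1 / 0.286144 = 3.4947
Bₛ = (B − 1)/(n − 1) = (3.4947 − 1)/(9 − 1) = 2.4947/8 = 0.3118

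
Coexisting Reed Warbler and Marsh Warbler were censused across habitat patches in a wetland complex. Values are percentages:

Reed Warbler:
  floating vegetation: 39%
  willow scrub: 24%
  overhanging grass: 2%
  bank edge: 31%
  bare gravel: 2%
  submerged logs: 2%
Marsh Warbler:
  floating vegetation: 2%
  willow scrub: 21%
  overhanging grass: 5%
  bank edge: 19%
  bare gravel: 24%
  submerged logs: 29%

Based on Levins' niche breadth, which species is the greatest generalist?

Convert percentages to proportions (divide by 100).
Σp_Reedᵢ² = 0.39² + 0.24² + 0.02² + 0.31² + 0.02² + 0.02² = 0.1521 + 0.0576 + 0.0004 + 0.0961 + 0.0004 + 0.0004 = 0.3070
B_Reed = 1 / 0.3070 = 3.2573
Σp_Marsᵢ² = 0.02² + 0.21² + 0.05² + 0.19² + 0.24² + 0.29² = 0.0004 + 0.0441 + 0.0025 + 0.0361 + 0.0576 + 0.0841 = 0.2248
B_Mars = 1 / 0.2248 = 4.4484
Highest B → broadest niche (most generalist): Marsh Warbler (B = 4.45).

Marsh Warbler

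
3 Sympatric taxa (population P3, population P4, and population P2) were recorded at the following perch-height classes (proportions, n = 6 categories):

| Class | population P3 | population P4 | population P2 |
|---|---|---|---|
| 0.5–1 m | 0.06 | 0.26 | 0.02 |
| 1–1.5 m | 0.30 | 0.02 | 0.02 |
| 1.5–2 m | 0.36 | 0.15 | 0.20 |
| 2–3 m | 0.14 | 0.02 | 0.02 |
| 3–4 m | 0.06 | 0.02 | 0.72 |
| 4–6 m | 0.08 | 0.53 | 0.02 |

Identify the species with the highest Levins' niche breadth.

Σp_P3ᵢ² = 0.06² + 0.30² + 0.36² + 0.14² + 0.06² + 0.08² = 0.0036 + 0.0900 + 0.1296 + 0.0196 + 0.0036 + 0.0064 = 0.2528
B_P3 = 1 / 0.2528 = 3.9557
Σp_P4ᵢ² = 0.26² + 0.02² + 0.15² + 0.02² + 0.02² + 0.53² = 0.0676 + 0.0004 + 0.0225 + 0.0004 + 0.0004 + 0.2809 = 0.3722
B_P4 = 1 / 0.3722 = 2.6867
Σp_P2ᵢ² = 0.02² + 0.02² + 0.20² + 0.02² + 0.72² + 0.02² = 0.0004 + 0.0004 + 0.0400 + 0.0004 + 0.5184 + 0.0004 = 0.5600
B_P2 = 1 / 0.5600 = 1.7857
Highest B → broadest niche (most generalist): population P3 (B = 3.96).

population P3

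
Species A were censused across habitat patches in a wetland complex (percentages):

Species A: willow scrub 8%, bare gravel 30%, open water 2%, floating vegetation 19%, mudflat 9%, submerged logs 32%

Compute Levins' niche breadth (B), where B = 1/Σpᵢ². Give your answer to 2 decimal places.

4.11

Convert percentages to proportions (divide by 100).
Σpᵢ² = 0.08² + 0.30² + 0.02² + 0.19² + 0.09² + 0.32² = 0.0064 + 0.0900 + 0.0004 + 0.0361 + 0.0081 + 0.1024 = 0.2434
B = 1 / 0.2434 = 4.1085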